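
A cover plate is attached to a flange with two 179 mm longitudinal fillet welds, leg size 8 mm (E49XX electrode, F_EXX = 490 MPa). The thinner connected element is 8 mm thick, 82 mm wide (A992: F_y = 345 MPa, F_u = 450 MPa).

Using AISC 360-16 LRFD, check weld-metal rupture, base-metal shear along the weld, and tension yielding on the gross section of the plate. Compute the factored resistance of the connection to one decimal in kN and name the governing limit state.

203.7 kN (gross-section yield governs)

Weld metal: throat = 0.707×8 = 5.656 mm, L = 2×179 = 358 mm. φR_n = 0.75 × 0.6 × 490 × 5.656 × 358 = 446.5 kN.
Base metal shear (8 mm plate): yield φR_n = 1.0×0.6×345×8×358 = 592.8 kN; rupture φR_n = 0.75×0.6×450×8×358 = 580.0 kN; take 580.0 kN (rupture).
Tension yield (gross): A_g = 82×8 = 656 mm². φR_n = 0.90 × 345 × 656 = 203.7 kN.
Governing: min(446.5, 580.0, 203.7) = 203.7 kN → gross-section yield.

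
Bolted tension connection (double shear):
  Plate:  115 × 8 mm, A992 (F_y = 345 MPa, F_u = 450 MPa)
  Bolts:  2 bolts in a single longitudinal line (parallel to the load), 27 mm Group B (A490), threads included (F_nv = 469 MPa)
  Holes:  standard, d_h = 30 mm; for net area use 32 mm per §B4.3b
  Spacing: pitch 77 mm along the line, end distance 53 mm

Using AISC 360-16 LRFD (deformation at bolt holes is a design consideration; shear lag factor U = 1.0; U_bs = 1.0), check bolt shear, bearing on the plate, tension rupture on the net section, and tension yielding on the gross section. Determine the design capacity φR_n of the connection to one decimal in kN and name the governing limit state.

224.1 kN (net-section rupture governs)

Bolt shear: A_b = π(27)²/4 = 572.56 mm². φR_n = 0.75 × 469 × 572.56 × 2 × 2 = 805.6 kN.
Bearing (8 mm plate, F_u = 450 MPa): end bolts L_c = 53 − 30/2 = 38, R_n = min(1.2×38×8×450, 2.4×27×8×450) = 164.16 kN/bolt; interior L_c = 77 − 30 = 47, R_n = 203.04 kN/bolt. φR_n = 0.75 × (1×164.16 + 1×203.04) = 275.4 kN.
Tension rupture (net): A_n = (115 − 1×32)×8 = 664 mm² (U = 1.0, A_e = A_n). φR_n = 0.75 × 450 × 664 = 224.1 kN.
Tension yield (gross): A_g = 115×8 = 920 mm². φR_n = 0.90 × 345 × 920 = 285.7 kN.
Governing: min(805.6, 275.4, 224.1, 285.7) = 224.1 kN → net-section rupture.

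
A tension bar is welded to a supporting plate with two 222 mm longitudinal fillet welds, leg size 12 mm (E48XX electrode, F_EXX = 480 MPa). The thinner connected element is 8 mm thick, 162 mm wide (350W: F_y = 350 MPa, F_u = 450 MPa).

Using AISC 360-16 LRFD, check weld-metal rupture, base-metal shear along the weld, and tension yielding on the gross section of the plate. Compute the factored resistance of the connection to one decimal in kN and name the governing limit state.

408.2 kN (gross-section yield governs)

Weld metal: throat = 0.707×12 = 8.484 mm, L = 2×222 = 444 mm. φR_n = 0.75 × 0.6 × 480 × 8.484 × 444 = 813.6 kN.
Base metal shear (8 mm plate): yield φR_n = 1.0×0.6×350×8×444 = 745.9 kN; rupture φR_n = 0.75×0.6×450×8×444 = 719.3 kN; take 719.3 kN (rupture).
Tension yield (gross): A_g = 162×8 = 1296 mm². φR_n = 0.90 × 350 × 1296 = 408.2 kN.
Governing: min(813.6, 719.3, 408.2) = 408.2 kN → gross-section yield.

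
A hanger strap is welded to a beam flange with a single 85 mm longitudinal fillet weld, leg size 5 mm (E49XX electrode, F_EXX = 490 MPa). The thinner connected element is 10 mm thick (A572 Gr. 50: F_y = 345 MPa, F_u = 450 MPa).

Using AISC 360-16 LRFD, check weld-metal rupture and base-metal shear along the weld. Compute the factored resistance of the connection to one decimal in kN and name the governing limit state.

Weld metal: throat = 0.707×5 = 3.535 mm, L = 85 mm. φR_n = 0.75 × 0.6 × 490 × 3.535 × 85 = 66.3 kN.
Base metal shear (10 mm plate): yield φR_n = 1.0×0.6×345×10×85 = 176.0 kN; rupture φR_n = 0.75×0.6×450×10×85 = 172.1 kN; take 172.1 kN (rupture).
Governing: min(66.3, 172.1) = 66.3 kN → weld metal.

66.3 kN (weld metal governs)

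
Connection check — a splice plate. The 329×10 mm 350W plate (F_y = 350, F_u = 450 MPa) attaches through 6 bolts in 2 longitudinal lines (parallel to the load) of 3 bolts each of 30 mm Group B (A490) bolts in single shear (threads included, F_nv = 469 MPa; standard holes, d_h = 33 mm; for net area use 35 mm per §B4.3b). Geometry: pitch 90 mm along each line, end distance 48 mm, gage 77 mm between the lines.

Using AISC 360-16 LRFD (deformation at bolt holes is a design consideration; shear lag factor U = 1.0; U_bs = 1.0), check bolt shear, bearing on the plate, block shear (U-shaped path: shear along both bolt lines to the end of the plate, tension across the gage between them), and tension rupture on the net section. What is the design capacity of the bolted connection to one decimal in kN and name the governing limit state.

710.8 kN (block shear governs)

Bolt shear: A_b = π(30)²/4 = 706.86 mm². φR_n = 0.75 × 469 × 706.86 × 6 × 1 = 1491.8 kN.
Bearing (10 mm plate, F_u = 450 MPa): end bolts L_c = 48 − 33/2 = 31.5, R_n = min(1.2×31.5×10×450, 2.4×30×10×450) = 170.1 kN/bolt; interior L_c = 90 − 33 = 57, R_n = 307.8 kN/bolt. φR_n = 0.75 × (2×170.1 + 4×307.8) = 1178.6 kN.
Block shear: shear path 2×[48+2×90] = 2×228 mm, A_gv = 4560, A_nv = 2×(228 − 2.5×35)×10 = 2810 mm²; tension across gage: (77 − 1×35)×10 = 420 mm². R_n = min(0.6×450×2810, 0.6×350×4560) + 1.0×450×420 = min(758.7, 957.6) + 189 = 947.7 kN. φR_n = 0.75 × 947.7 = 710.8 kN.
Tension rupture (net): A_n = (329 − 2×35)×10 = 2590 mm² (U = 1.0, A_e = A_n). φR_n = 0.75 × 450 × 2590 = 874.1 kN.
Governing: min(1491.8, 1178.6, 710.8, 874.1) = 710.8 kN → block shear.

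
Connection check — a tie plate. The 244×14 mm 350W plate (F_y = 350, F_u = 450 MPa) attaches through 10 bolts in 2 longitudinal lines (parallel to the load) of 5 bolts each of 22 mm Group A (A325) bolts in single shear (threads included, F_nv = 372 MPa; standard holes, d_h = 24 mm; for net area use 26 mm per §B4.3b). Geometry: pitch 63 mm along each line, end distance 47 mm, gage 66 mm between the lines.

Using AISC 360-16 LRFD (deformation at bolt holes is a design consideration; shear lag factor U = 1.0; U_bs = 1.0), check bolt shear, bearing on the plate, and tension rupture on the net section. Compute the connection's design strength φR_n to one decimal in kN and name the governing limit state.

Bolt shear: A_b = π(22)²/4 = 380.13 mm². φR_n = 0.75 × 372 × 380.13 × 10 × 1 = 1060.6 kN.
Bearing (14 mm plate, F_u = 450 MPa): end bolts L_c = 47 − 24/2 = 35, R_n = min(1.2×35×14×450, 2.4×22×14×450) = 264.6 kN/bolt; interior L_c = 63 − 24 = 39, R_n = 294.84 kN/bolt. φR_n = 0.75 × (2×264.6 + 8×294.84) = 2165.9 kN.
Tension rupture (net): A_n = (244 − 2×26)×14 = 2688 mm² (U = 1.0, A_e = A_n). φR_n = 0.75 × 450 × 2688 = 907.2 kN.
Governing: min(1060.6, 2165.9, 907.2) = 907.2 kN → net-section rupture.

907.2 kN (net-section rupture governs)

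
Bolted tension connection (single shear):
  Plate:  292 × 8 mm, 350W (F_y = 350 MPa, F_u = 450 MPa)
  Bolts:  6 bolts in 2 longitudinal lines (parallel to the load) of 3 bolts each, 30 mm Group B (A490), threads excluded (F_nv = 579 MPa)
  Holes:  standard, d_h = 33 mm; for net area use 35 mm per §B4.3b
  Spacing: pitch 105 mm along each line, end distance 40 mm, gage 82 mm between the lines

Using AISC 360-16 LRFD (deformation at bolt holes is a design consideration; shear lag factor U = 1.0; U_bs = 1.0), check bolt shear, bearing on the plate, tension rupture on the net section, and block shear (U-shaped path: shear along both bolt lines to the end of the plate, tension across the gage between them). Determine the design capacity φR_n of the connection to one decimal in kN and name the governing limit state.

599.4 kN (net-section rupture governs)

Bolt shear: A_b = π(30)²/4 = 706.86 mm². φR_n = 0.75 × 579 × 706.86 × 6 × 1 = 1841.7 kN.
Bearing (8 mm plate, F_u = 450 MPa): end bolts L_c = 40 − 33/2 = 23.5, R_n = min(1.2×23.5×8×450, 2.4×30×8×450) = 101.52 kN/bolt; interior L_c = 105 − 33 = 72, R_n = 259.2 kN/bolt. φR_n = 0.75 × (2×101.52 + 4×259.2) = 929.9 kN.
Tension rupture (net): A_n = (292 − 2×35)×8 = 1776 mm² (U = 1.0, A_e = A_n). φR_n = 0.75 × 450 × 1776 = 599.4 kN.
Block shear: shear path 2×[40+2×105] = 2×250 mm, A_gv = 4000, A_nv = 2×(250 − 2.5×35)×8 = 2600 mm²; tension across gage: (82 − 1×35)×8 = 376 mm². R_n = min(0.6×450×2600, 0.6×350×4000) + 1.0×450×376 = min(702, 840) + 169.2 = 871.2 kN. φR_n = 0.75 × 871.2 = 653.4 kN.
Governing: min(1841.7, 929.9, 599.4, 653.4) = 599.4 kN → net-section rupture.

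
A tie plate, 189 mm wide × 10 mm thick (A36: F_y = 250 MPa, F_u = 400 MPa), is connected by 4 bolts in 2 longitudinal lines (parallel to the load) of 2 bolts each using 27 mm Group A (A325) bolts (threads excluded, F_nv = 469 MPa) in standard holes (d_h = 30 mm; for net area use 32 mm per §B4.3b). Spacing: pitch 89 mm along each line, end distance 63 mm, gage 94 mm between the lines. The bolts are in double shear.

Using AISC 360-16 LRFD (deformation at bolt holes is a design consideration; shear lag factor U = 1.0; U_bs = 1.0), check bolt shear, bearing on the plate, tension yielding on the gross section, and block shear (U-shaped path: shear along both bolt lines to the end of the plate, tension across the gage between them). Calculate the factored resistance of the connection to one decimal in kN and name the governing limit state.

425.3 kN (gross-section yield governs)

Bolt shear: A_b = π(27)²/4 = 572.56 mm². φR_n = 0.75 × 469 × 572.56 × 4 × 2 = 1611.2 kN.
Bearing (10 mm plate, F_u = 400 MPa): end bolts L_c = 63 − 30/2 = 48, R_n = min(1.2×48×10×400, 2.4×27×10×400) = 230.4 kN/bolt; interior L_c = 89 − 30 = 59, R_n = 259.2 kN/bolt. φR_n = 0.75 × (2×230.4 + 2×259.2) = 734.4 kN.
Tension yield (gross): A_g = 189×10 = 1890 mm². φR_n = 0.90 × 250 × 1890 = 425.3 kN.
Block shear: shear path 2×[63+1×89] = 2×152 mm, A_gv = 3040, A_nv = 2×(152 − 1.5×32)×10 = 2080 mm²; tension across gage: (94 − 1×32)×10 = 620 mm². R_n = min(0.6×400×2080, 0.6×250×3040) + 1.0×400×620 = min(499.2, 456) + 248 = 704 kN. φR_n = 0.75 × 704 = 528.0 kN.
Governing: min(1611.2, 734.4, 425.3, 528.0) = 425.3 kN → gross-section yield.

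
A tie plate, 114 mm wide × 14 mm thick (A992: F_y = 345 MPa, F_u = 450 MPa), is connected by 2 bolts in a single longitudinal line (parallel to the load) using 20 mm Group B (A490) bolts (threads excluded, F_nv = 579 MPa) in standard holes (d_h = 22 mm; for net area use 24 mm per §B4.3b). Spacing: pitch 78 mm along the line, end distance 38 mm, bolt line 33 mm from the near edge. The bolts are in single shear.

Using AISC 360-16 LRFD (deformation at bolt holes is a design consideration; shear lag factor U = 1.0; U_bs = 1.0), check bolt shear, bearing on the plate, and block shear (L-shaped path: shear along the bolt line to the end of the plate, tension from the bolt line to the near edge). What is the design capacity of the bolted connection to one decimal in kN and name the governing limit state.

272.8 kN (bolt shear governs)

Bolt shear: A_b = π(20)²/4 = 314.16 mm². φR_n = 0.75 × 579 × 314.16 × 2 × 1 = 272.8 kN.
Bearing (14 mm plate, F_u = 450 MPa): end bolts L_c = 38 − 22/2 = 27, R_n = min(1.2×27×14×450, 2.4×20×14×450) = 204.12 kN/bolt; interior L_c = 78 − 22 = 56, R_n = 302.4 kN/bolt. φR_n = 0.75 × (1×204.12 + 1×302.4) = 379.9 kN.
Block shear: shear path 1×[38+1×78] = 1×116 mm, A_gv = 1624, A_nv = 1×(116 − 1.5×24)×14 = 1120 mm²; tension to near edge: (33 − 0.5×24)×14 = 294 mm². R_n = min(0.6×450×1120, 0.6×345×1624) + 1.0×450×294 = min(302.4, 336.17) + 132.3 = 434.7 kN. φR_n = 0.75 × 434.7 = 326.0 kN.
Governing: min(272.8, 379.9, 326.0) = 272.8 kN → bolt shear.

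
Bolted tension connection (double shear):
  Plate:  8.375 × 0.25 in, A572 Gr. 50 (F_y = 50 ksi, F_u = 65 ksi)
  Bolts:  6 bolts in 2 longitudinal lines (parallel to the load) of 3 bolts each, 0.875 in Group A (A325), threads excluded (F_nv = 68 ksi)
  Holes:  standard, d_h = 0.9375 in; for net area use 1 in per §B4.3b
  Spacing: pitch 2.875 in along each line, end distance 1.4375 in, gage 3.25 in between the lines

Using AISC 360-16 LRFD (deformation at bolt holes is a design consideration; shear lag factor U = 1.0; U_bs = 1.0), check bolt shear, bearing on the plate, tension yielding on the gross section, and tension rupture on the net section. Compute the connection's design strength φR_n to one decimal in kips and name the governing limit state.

77.7 kips (net-section rupture governs)

Bolt shear: A_b = π(0.875)²/4 = 0.60132 in². φR_n = 0.75 × 68 × 0.60132 × 6 × 2 = 368.0 kips.
Bearing (0.25 in plate, F_u = 65 ksi): end bolts L_c = 1.4375 − 0.9375/2 = 0.96875, R_n = min(1.2×0.96875×0.25×65, 2.4×0.875×0.25×65) = 18.891 kips/bolt; interior L_c = 2.875 − 0.9375 = 1.9375, R_n = 34.125 kips/bolt. φR_n = 0.75 × (2×18.891 + 4×34.125) = 130.7 kips.
Tension yield (gross): A_g = 8.375×0.25 = 2.0938 in². φR_n = 0.90 × 50 × 2.0938 = 94.2 kips.
Tension rupture (net): A_n = (8.375 − 2×1)×0.25 = 1.5938 in² (U = 1.0, A_e = A_n). φR_n = 0.75 × 65 × 1.5938 = 77.7 kips.
Governing: min(368.0, 130.7, 94.2, 77.7) = 77.7 kips → net-section rupture.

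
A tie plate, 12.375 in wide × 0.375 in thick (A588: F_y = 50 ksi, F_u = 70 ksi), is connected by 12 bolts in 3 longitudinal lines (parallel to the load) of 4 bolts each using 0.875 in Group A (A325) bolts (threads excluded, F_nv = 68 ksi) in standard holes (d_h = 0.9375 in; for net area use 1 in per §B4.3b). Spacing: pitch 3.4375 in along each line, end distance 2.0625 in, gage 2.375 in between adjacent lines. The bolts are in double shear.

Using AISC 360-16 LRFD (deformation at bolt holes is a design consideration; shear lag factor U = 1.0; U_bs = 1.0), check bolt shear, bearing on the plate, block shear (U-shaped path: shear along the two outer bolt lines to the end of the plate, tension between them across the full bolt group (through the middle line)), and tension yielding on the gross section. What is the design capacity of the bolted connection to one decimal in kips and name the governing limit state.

208.8 kips (gross-section yield governs)

Bolt shear: A_b = π(0.875)²/4 = 0.60132 in². φR_n = 0.75 × 68 × 0.60132 × 12 × 2 = 736.0 kips.
Bearing (0.375 in plate, F_u = 70 ksi): end bolts L_c = 2.0625 − 0.9375/2 = 1.59375, R_n = min(1.2×1.59375×0.375×70, 2.4×0.875×0.375×70) = 50.203 kips/bolt; interior L_c = 3.4375 − 0.9375 = 2.5, R_n = 55.125 kips/bolt. φR_n = 0.75 × (3×50.203 + 9×55.125) = 485.1 kips.
Block shear: shear path 2×[2.0625+3×3.4375] = 2×12.375 in, A_gv = 9.2813, A_nv = 2×(12.375 − 3.5×1)×0.375 = 6.6563 in²; tension across gage: (4.75 − 2×1)×0.375 = 1.0313 in². R_n = min(0.6×70×6.6563, 0.6×50×9.2813) + 1.0×70×1.0313 = min(279.56, 278.44) + 72.191 = 350.63 kips. φR_n = 0.75 × 350.63 = 263.0 kips.
Tension yield (gross): A_g = 12.375×0.375 = 4.6406 in². φR_n = 0.90 × 50 × 4.6406 = 208.8 kips.
Governing: min(736.0, 485.1, 263.0, 208.8) = 208.8 kips → gross-section yield.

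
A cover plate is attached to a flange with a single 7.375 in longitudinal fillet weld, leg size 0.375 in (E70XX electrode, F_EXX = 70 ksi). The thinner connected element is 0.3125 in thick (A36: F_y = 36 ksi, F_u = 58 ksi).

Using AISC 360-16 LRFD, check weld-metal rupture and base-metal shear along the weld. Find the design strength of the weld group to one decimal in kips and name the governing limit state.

49.8 kips (base-metal shear governs)

Weld metal: throat = 0.707×0.375 = 0.26513 in, L = 7.375 in. φR_n = 0.75 × 0.6 × 70 × 0.26513 × 7.375 = 61.6 kips.
Base metal shear (0.3125 in plate): yield φR_n = 1.0×0.6×36×0.3125×7.375 = 49.8 kips; rupture φR_n = 0.75×0.6×58×0.3125×7.375 = 60.2 kips; take 49.8 kips (yield).
Governing: min(61.6, 49.8) = 49.8 kips → base-metal shear.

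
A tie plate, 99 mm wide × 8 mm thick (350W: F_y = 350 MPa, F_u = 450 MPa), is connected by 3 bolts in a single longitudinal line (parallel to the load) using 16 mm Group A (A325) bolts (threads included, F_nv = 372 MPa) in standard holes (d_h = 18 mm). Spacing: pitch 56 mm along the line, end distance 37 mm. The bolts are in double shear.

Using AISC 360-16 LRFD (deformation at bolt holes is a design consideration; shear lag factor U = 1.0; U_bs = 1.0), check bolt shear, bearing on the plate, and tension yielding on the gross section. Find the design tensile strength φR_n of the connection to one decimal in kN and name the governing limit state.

Bolt shear: A_b = π(16)²/4 = 201.06 mm². φR_n = 0.75 × 372 × 201.06 × 3 × 2 = 336.6 kN.
Bearing (8 mm plate, F_u = 450 MPa): end bolts L_c = 37 − 18/2 = 28, R_n = min(1.2×28×8×450, 2.4×16×8×450) = 120.96 kN/bolt; interior L_c = 56 − 18 = 38, R_n = 138.24 kN/bolt. φR_n = 0.75 × (1×120.96 + 2×138.24) = 298.1 kN.
Tension yield (gross): A_g = 99×8 = 792 mm². φR_n = 0.90 × 350 × 792 = 249.5 kN.
Governing: min(336.6, 298.1, 249.5) = 249.5 kN → gross-section yield.

249.5 kN (gross-section yield governs)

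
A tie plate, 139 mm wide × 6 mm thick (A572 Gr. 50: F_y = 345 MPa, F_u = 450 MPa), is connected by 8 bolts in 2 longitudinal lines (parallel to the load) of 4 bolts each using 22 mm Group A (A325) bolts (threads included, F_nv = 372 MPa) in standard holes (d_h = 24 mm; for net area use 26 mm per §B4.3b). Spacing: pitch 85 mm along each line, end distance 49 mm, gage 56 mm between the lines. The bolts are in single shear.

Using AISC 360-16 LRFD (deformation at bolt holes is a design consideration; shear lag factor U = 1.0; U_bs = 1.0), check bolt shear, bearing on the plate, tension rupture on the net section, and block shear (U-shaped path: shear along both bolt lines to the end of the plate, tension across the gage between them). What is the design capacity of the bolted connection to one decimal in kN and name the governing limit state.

176.2 kN (net-section rupture governs)

Bolt shear: A_b = π(22)²/4 = 380.13 mm². φR_n = 0.75 × 372 × 380.13 × 8 × 1 = 848.5 kN.
Bearing (6 mm plate, F_u = 450 MPa): end bolts L_c = 49 − 24/2 = 37, R_n = min(1.2×37×6×450, 2.4×22×6×450) = 119.88 kN/bolt; interior L_c = 85 − 24 = 61, R_n = 142.56 kN/bolt. φR_n = 0.75 × (2×119.88 + 6×142.56) = 821.3 kN.
Tension rupture (net): A_n = (139 − 2×26)×6 = 522 mm² (U = 1.0, A_e = A_n). φR_n = 0.75 × 450 × 522 = 176.2 kN.
Block shear: shear path 2×[49+3×85] = 2×304 mm, A_gv = 3648, A_nv = 2×(304 − 3.5×26)×6 = 2556 mm²; tension across gage: (56 − 1×26)×6 = 180 mm². R_n = min(0.6×450×2556, 0.6×345×3648) + 1.0×450×180 = min(690.12, 755.14) + 81 = 771.12 kN. φR_n = 0.75 × 771.12 = 578.3 kN.
Governing: min(848.5, 821.3, 176.2, 578.3) = 176.2 kN → net-section rupture.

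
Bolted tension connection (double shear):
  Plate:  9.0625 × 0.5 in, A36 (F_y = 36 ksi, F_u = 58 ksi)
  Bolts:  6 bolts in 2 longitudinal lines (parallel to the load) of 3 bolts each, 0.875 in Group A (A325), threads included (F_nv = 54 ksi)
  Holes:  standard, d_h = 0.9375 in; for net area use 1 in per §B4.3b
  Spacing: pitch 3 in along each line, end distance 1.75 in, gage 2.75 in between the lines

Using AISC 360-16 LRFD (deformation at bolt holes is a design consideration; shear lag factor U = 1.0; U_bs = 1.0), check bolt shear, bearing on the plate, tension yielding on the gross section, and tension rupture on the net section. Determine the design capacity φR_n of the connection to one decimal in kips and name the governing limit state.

Bolt shear: A_b = π(0.875)²/4 = 0.60132 in². φR_n = 0.75 × 54 × 0.60132 × 6 × 2 = 292.2 kips.
Bearing (0.5 in plate, F_u = 58 ksi): end bolts L_c = 1.75 − 0.9375/2 = 1.28125, R_n = min(1.2×1.28125×0.5×58, 2.4×0.875×0.5×58) = 44.588 kips/bolt; interior L_c = 3 − 0.9375 = 2.0625, R_n = 60.9 kips/bolt. φR_n = 0.75 × (2×44.588 + 4×60.9) = 249.6 kips.
Tension yield (gross): A_g = 9.0625×0.5 = 4.5313 in². φR_n = 0.90 × 36 × 4.5313 = 146.8 kips.
Tension rupture (net): A_n = (9.0625 − 2×1)×0.5 = 3.5313 in² (U = 1.0, A_e = A_n). φR_n = 0.75 × 58 × 3.5313 = 153.6 kips.
Governing: min(292.2, 249.6, 146.8, 153.6) = 146.8 kips → gross-section yield.

146.8 kips (gross-section yield governs)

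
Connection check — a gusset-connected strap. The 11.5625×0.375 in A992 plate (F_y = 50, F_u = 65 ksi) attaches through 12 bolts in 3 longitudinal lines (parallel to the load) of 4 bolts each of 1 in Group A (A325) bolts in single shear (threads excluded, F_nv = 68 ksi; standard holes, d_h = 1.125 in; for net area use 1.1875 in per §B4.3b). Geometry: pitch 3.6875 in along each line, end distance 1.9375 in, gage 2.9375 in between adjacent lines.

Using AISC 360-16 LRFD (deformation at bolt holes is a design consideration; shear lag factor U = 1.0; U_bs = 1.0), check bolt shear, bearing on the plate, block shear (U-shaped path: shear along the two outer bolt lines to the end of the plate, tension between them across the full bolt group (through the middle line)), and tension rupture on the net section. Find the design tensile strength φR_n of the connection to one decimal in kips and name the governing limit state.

Bolt shear: A_b = π(1)²/4 = 0.7854 in². φR_n = 0.75 × 68 × 0.7854 × 12 × 1 = 480.7 kips.
Bearing (0.375 in plate, F_u = 65 ksi): end bolts L_c = 1.9375 − 1.125/2 = 1.375, R_n = min(1.2×1.375×0.375×65, 2.4×1×0.375×65) = 40.219 kips/bolt; interior L_c = 3.6875 − 1.125 = 2.5625, R_n = 58.5 kips/bolt. φR_n = 0.75 × (3×40.219 + 9×58.5) = 485.4 kips.
Block shear: shear path 2×[1.9375+3×3.6875] = 2×13 in, A_gv = 9.75, A_nv = 2×(13 − 3.5×1.1875)×0.375 = 6.6328 in²; tension across gage: (5.875 − 2×1.1875)×0.375 = 1.3125 in². R_n = min(0.6×65×6.6328, 0.6×50×9.75) + 1.0×65×1.3125 = min(258.68, 292.5) + 85.313 = 343.99 kips. φR_n = 0.75 × 343.99 = 258.0 kips.
Tension rupture (net): A_n = (11.5625 − 3×1.1875)×0.375 = 3 in² (U = 1.0, A_e = A_n). φR_n = 0.75 × 65 × 3 = 146.3 kips.
Governing: min(480.7, 485.4, 258.0, 146.3) = 146.3 kips → net-section rupture.

146.3 kips (net-section rupture governs)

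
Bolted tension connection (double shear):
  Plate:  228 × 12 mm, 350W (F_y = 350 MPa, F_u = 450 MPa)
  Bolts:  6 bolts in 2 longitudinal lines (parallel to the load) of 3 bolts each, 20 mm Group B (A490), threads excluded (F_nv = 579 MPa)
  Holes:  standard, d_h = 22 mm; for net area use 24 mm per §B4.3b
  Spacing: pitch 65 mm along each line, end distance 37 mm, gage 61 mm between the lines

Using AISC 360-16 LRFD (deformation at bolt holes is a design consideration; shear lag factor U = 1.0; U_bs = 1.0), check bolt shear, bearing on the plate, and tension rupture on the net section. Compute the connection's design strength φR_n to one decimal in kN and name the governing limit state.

729.0 kN (net-section rupture governs)

Bolt shear: A_b = π(20)²/4 = 314.16 mm². φR_n = 0.75 × 579 × 314.16 × 6 × 2 = 1637.1 kN.
Bearing (12 mm plate, F_u = 450 MPa): end bolts L_c = 37 − 22/2 = 26, R_n = min(1.2×26×12×450, 2.4×20×12×450) = 168.48 kN/bolt; interior L_c = 65 − 22 = 43, R_n = 259.2 kN/bolt. φR_n = 0.75 × (2×168.48 + 4×259.2) = 1030.3 kN.
Tension rupture (net): A_n = (228 − 2×24)×12 = 2160 mm² (U = 1.0, A_e = A_n). φR_n = 0.75 × 450 × 2160 = 729.0 kN.
Governing: min(1637.1, 1030.3, 729.0) = 729.0 kN → net-section rupture.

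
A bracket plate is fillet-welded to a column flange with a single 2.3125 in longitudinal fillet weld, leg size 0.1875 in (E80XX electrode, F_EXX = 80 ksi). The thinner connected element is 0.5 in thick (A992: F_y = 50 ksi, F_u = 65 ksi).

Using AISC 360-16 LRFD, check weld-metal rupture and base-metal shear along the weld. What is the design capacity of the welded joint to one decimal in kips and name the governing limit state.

11.0 kips (weld metal governs)

Weld metal: throat = 0.707×0.1875 = 0.13256 in, L = 2.3125 in. φR_n = 0.75 × 0.6 × 80 × 0.13256 × 2.3125 = 11.0 kips.
Base metal shear (0.5 in plate): yield φR_n = 1.0×0.6×50×0.5×2.3125 = 34.7 kips; rupture φR_n = 0.75×0.6×65×0.5×2.3125 = 33.8 kips; take 33.8 kips (rupture).
Governing: min(11.0, 33.8) = 11.0 kips → weld metal.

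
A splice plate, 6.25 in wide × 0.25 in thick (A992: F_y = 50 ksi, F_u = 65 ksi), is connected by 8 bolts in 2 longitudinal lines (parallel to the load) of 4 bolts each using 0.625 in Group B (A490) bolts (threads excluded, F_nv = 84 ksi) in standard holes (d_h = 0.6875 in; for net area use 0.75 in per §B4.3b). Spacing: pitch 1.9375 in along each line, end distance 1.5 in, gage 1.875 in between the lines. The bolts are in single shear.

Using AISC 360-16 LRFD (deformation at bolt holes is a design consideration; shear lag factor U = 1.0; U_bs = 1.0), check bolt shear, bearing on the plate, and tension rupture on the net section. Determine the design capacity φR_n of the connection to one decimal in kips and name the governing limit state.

Bolt shear: A_b = π(0.625)²/4 = 0.3068 in². φR_n = 0.75 × 84 × 0.3068 × 8 × 1 = 154.6 kips.
Bearing (0.25 in plate, F_u = 65 ksi): end bolts L_c = 1.5 − 0.6875/2 = 1.15625, R_n = min(1.2×1.15625×0.25×65, 2.4×0.625×0.25×65) = 22.547 kips/bolt; interior L_c = 1.9375 − 0.6875 = 1.25, R_n = 24.375 kips/bolt. φR_n = 0.75 × (2×22.547 + 6×24.375) = 143.5 kips.
Tension rupture (net): A_n = (6.25 − 2×0.75)×0.25 = 1.1875 in² (U = 1.0, A_e = A_n). φR_n = 0.75 × 65 × 1.1875 = 57.9 kips.
Governing: min(154.6, 143.5, 57.9) = 57.9 kips → net-section rupture.

57.9 kips (net-section rupture governs)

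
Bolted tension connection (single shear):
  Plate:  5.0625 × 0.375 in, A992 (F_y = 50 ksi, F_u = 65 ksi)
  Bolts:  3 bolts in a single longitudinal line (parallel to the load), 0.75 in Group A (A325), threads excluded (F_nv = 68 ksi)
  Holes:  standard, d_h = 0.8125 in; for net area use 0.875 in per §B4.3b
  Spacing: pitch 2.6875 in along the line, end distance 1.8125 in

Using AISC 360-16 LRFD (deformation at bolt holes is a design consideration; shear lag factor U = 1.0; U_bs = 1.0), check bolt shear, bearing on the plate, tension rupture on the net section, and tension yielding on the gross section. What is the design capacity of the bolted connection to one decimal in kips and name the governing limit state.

67.6 kips (bolt shear governs)

Bolt shear: A_b = π(0.75)²/4 = 0.44179 in². φR_n = 0.75 × 68 × 0.44179 × 3 × 1 = 67.6 kips.
Bearing (0.375 in plate, F_u = 65 ksi): end bolts L_c = 1.8125 − 0.8125/2 = 1.40625, R_n = min(1.2×1.40625×0.375×65, 2.4×0.75×0.375×65) = 41.133 kips/bolt; interior L_c = 2.6875 − 0.8125 = 1.875, R_n = 43.875 kips/bolt. φR_n = 0.75 × (1×41.133 + 2×43.875) = 96.7 kips.
Tension rupture (net): A_n = (5.0625 − 1×0.875)×0.375 = 1.5703 in² (U = 1.0, A_e = A_n). φR_n = 0.75 × 65 × 1.5703 = 76.6 kips.
Tension yield (gross): A_g = 5.0625×0.375 = 1.8984 in². φR_n = 0.90 × 50 × 1.8984 = 85.4 kips.
Governing: min(67.6, 96.7, 76.6, 85.4) = 67.6 kips → bolt shear.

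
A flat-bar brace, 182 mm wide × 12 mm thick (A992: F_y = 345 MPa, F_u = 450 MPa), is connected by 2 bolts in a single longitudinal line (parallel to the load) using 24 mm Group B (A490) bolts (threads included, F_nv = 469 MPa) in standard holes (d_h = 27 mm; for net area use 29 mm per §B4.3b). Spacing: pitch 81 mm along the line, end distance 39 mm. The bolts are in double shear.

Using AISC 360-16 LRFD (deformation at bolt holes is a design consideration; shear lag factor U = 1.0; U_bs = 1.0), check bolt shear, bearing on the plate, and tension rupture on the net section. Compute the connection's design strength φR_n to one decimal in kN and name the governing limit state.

Bolt shear: A_b = π(24)²/4 = 452.39 mm². φR_n = 0.75 × 469 × 452.39 × 2 × 2 = 636.5 kN.
Bearing (12 mm plate, F_u = 450 MPa): end bolts L_c = 39 − 27/2 = 25.5, R_n = min(1.2×25.5×12×450, 2.4×24×12×450) = 165.24 kN/bolt; interior L_c = 81 − 27 = 54, R_n = 311.04 kN/bolt. φR_n = 0.75 × (1×165.24 + 1×311.04) = 357.2 kN.
Tension rupture (net): A_n = (182 − 1×29)×12 = 1836 mm² (U = 1.0, A_e = A_n). φR_n = 0.75 × 450 × 1836 = 619.7 kN.
Governing: min(636.5, 357.2, 619.7) = 357.2 kN → bearing.

357.2 kN (bearing governs)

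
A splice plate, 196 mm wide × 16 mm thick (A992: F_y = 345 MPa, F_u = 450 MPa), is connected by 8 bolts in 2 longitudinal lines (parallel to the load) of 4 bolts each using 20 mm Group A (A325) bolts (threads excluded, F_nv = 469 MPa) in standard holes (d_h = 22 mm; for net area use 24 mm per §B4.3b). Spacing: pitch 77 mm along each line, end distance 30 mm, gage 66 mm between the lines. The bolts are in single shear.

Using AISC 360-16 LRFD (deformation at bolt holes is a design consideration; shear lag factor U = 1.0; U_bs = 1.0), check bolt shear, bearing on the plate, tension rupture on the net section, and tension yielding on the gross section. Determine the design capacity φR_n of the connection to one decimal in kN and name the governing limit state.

799.2 kN (net-section rupture governs)

Bolt shear: A_b = π(20)²/4 = 314.16 mm². φR_n = 0.75 × 469 × 314.16 × 8 × 1 = 884.0 kN.
Bearing (16 mm plate, F_u = 450 MPa): end bolts L_c = 30 − 22/2 = 19, R_n = min(1.2×19×16×450, 2.4×20×16×450) = 164.16 kN/bolt; interior L_c = 77 − 22 = 55, R_n = 345.6 kN/bolt. φR_n = 0.75 × (2×164.16 + 6×345.6) = 1801.4 kN.
Tension rupture (net): A_n = (196 − 2×24)×16 = 2368 mm² (U = 1.0, A_e = A_n). φR_n = 0.75 × 450 × 2368 = 799.2 kN.
Tension yield (gross): A_g = 196×16 = 3136 mm². φR_n = 0.90 × 345 × 3136 = 973.7 kN.
Governing: min(884.0, 1801.4, 799.2, 973.7) = 799.2 kN → net-section rupture.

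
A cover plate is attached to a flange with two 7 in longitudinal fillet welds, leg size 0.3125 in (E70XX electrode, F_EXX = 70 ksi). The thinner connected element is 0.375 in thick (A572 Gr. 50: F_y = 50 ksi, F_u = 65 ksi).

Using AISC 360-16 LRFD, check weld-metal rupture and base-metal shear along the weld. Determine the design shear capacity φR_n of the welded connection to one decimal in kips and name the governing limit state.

Weld metal: throat = 0.707×0.3125 = 0.22094 in, L = 2×7 = 14 in. φR_n = 0.75 × 0.6 × 70 × 0.22094 × 14 = 97.4 kips.
Base metal shear (0.375 in plate): yield φR_n = 1.0×0.6×50×0.375×14 = 157.5 kips; rupture φR_n = 0.75×0.6×65×0.375×14 = 153.6 kips; take 153.6 kips (rupture).
Governing: min(97.4, 153.6) = 97.4 kips → weld metal.

97.4 kips (weld metal governs)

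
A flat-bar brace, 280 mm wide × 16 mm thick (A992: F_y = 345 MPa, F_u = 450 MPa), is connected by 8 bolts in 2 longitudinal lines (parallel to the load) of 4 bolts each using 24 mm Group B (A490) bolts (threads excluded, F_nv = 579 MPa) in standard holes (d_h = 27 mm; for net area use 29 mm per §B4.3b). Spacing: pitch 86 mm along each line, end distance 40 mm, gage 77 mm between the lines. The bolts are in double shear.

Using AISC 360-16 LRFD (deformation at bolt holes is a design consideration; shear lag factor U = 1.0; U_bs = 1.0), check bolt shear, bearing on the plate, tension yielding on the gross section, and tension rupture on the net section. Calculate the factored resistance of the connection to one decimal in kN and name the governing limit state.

1198.8 kN (net-section rupture governs)

Bolt shear: A_b = π(24)²/4 = 452.39 mm². φR_n = 0.75 × 579 × 452.39 × 8 × 2 = 3143.2 kN.
Bearing (16 mm plate, F_u = 450 MPa): end bolts L_c = 40 − 27/2 = 26.5, R_n = min(1.2×26.5×16×450, 2.4×24×16×450) = 228.96 kN/bolt; interior L_c = 86 − 27 = 59, R_n = 414.72 kN/bolt. φR_n = 0.75 × (2×228.96 + 6×414.72) = 2209.7 kN.
Tension yield (gross): A_g = 280×16 = 4480 mm². φR_n = 0.90 × 345 × 4480 = 1391.0 kN.
Tension rupture (net): A_n = (280 − 2×29)×16 = 3552 mm² (U = 1.0, A_e = A_n). φR_n = 0.75 × 450 × 3552 = 1198.8 kN.
Governing: min(3143.2, 2209.7, 1391.0, 1198.8) = 1198.8 kN → net-section rupture.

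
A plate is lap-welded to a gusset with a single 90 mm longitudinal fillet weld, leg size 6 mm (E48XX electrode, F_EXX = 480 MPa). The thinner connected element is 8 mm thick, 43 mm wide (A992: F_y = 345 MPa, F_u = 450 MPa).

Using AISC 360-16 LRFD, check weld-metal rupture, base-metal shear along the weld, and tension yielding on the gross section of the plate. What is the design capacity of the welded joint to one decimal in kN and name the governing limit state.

82.5 kN (weld metal governs)

Weld metal: throat = 0.707×6 = 4.242 mm, L = 90 mm. φR_n = 0.75 × 0.6 × 480 × 4.242 × 90 = 82.5 kN.
Base metal shear (8 mm plate): yield φR_n = 1.0×0.6×345×8×90 = 149.0 kN; rupture φR_n = 0.75×0.6×450×8×90 = 145.8 kN; take 145.8 kN (rupture).
Tension yield (gross): A_g = 43×8 = 344 mm². φR_n = 0.90 × 345 × 344 = 106.8 kN.
Governing: min(82.5, 145.8, 106.8) = 82.5 kN → weld metal.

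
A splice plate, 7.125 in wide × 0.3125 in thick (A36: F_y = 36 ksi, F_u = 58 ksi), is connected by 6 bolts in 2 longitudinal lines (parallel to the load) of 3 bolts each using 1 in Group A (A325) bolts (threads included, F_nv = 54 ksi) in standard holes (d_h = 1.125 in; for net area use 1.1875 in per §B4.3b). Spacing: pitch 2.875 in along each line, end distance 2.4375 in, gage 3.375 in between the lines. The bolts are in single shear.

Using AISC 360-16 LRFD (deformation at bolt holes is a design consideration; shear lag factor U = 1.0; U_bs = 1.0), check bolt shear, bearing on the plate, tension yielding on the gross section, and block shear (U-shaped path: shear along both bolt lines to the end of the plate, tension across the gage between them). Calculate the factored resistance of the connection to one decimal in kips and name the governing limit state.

Bolt shear: A_b = π(1)²/4 = 0.7854 in². φR_n = 0.75 × 54 × 0.7854 × 6 × 1 = 190.9 kips.
Bearing (0.3125 in plate, F_u = 58 ksi): end bolts L_c = 2.4375 − 1.125/2 = 1.875, R_n = min(1.2×1.875×0.3125×58, 2.4×1×0.3125×58) = 40.781 kips/bolt; interior L_c = 2.875 − 1.125 = 1.75, R_n = 38.063 kips/bolt. φR_n = 0.75 × (2×40.781 + 4×38.063) = 175.4 kips.
Tension yield (gross): A_g = 7.125×0.3125 = 2.2266 in². φR_n = 0.90 × 36 × 2.2266 = 72.1 kips.
Block shear: shear path 2×[2.4375+2×2.875] = 2×8.1875 in, A_gv = 5.1172, A_nv = 2×(8.1875 − 2.5×1.1875)×0.3125 = 3.2617 in²; tension across gage: (3.375 − 1×1.1875)×0.3125 = 0.68359 in². R_n = min(0.6×58×3.2617, 0.6×36×5.1172) + 1.0×58×0.68359 = min(113.51, 110.53) + 39.648 = 150.18 kips. φR_n = 0.75 × 150.18 = 112.6 kips.
Governing: min(190.9, 175.4, 72.1, 112.6) = 72.1 kips → gross-section yield.

72.1 kips (gross-section yield governs)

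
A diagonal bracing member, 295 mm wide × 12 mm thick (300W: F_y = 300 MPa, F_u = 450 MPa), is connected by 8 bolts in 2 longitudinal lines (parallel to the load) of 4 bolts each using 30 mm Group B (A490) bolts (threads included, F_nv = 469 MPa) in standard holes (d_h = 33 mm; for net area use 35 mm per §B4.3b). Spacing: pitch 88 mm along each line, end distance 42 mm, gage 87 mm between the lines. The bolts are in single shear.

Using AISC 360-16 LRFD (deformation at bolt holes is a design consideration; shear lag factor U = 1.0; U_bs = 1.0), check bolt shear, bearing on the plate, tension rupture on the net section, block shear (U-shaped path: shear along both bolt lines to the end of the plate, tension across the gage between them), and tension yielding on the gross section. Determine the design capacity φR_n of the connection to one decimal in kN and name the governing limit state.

Bolt shear: A_b = π(30)²/4 = 706.86 mm². φR_n = 0.75 × 469 × 706.86 × 8 × 1 = 1989.1 kN.
Bearing (12 mm plate, F_u = 450 MPa): end bolts L_c = 42 − 33/2 = 25.5, R_n = min(1.2×25.5×12×450, 2.4×30×12×450) = 165.24 kN/bolt; interior L_c = 88 − 33 = 55, R_n = 356.4 kN/bolt. φR_n = 0.75 × (2×165.24 + 6×356.4) = 1851.7 kN.
Tension rupture (net): A_n = (295 − 2×35)×12 = 2700 mm² (U = 1.0, A_e = A_n). φR_n = 0.75 × 450 × 2700 = 911.3 kN.
Block shear: shear path 2×[42+3×88] = 2×306 mm, A_gv = 7344, A_nv = 2×(306 − 3.5×35)×12 = 4404 mm²; tension across gage: (87 − 1×35)×12 = 624 mm². R_n = min(0.6×450×4404, 0.6×300×7344) + 1.0×450×624 = min(1189.1, 1321.9) + 280.8 = 1469.9 kN. φR_n = 0.75 × 1469.9 = 1102.4 kN.
Tension yield (gross): A_g = 295×12 = 3540 mm². φR_n = 0.90 × 300 × 3540 = 955.8 kN.
Governing: min(1989.1, 1851.7, 911.3, 1102.4, 955.8) = 911.3 kN → net-section rupture.

911.3 kN (net-section rupture governs)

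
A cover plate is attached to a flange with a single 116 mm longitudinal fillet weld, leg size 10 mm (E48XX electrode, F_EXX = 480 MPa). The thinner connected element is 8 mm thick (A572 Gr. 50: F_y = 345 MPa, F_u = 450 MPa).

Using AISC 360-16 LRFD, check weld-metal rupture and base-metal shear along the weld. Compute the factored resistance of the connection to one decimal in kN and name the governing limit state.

Weld metal: throat = 0.707×10 = 7.07 mm, L = 116 mm. φR_n = 0.75 × 0.6 × 480 × 7.07 × 116 = 177.1 kN.
Base metal shear (8 mm plate): yield φR_n = 1.0×0.6×345×8×116 = 192.1 kN; rupture φR_n = 0.75×0.6×450×8×116 = 187.9 kN; take 187.9 kN (rupture).
Governing: min(177.1, 187.9) = 177.1 kN → weld metal.

177.1 kN (weld metal governs)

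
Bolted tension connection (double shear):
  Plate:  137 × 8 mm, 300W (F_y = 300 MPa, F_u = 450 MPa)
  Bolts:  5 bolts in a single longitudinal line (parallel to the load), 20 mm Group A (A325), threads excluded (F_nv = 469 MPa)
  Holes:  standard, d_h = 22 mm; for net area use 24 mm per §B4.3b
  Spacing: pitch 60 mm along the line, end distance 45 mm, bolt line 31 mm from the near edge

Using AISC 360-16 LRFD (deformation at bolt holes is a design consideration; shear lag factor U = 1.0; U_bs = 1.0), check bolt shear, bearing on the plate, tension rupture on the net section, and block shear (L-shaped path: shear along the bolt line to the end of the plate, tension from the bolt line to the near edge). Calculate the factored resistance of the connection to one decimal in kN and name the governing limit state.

305.1 kN (net-section rupture governs)

Bolt shear: A_b = π(20)²/4 = 314.16 mm². φR_n = 0.75 × 469 × 314.16 × 5 × 2 = 1105.1 kN.
Bearing (8 mm plate, F_u = 450 MPa): end bolts L_c = 45 − 22/2 = 34, R_n = min(1.2×34×8×450, 2.4×20×8×450) = 146.88 kN/bolt; interior L_c = 60 − 22 = 38, R_n = 164.16 kN/bolt. φR_n = 0.75 × (1×146.88 + 4×164.16) = 602.6 kN.
Tension rupture (net): A_n = (137 − 1×24)×8 = 904 mm² (U = 1.0, A_e = A_n). φR_n = 0.75 × 450 × 904 = 305.1 kN.
Block shear: shear path 1×[45+4×60] = 1×285 mm, A_gv = 2280, A_nv = 1×(285 − 4.5×24)×8 = 1416 mm²; tension to near edge: (31 − 0.5×24)×8 = 152 mm². R_n = min(0.6×450×1416, 0.6×300×2280) + 1.0×450×152 = min(382.32, 410.4) + 68.4 = 450.72 kN. φR_n = 0.75 × 450.72 = 338.0 kN.
Governing: min(1105.1, 602.6, 305.1, 338.0) = 305.1 kN → net-section rupture.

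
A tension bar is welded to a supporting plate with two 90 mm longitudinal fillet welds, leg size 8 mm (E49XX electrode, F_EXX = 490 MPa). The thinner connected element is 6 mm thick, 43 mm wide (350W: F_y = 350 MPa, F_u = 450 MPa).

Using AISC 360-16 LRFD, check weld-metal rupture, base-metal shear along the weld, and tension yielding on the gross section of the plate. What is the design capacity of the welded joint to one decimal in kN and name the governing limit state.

Weld metal: throat = 0.707×8 = 5.656 mm, L = 2×90 = 180 mm. φR_n = 0.75 × 0.6 × 490 × 5.656 × 180 = 224.5 kN.
Base metal shear (6 mm plate): yield φR_n = 1.0×0.6×350×6×180 = 226.8 kN; rupture φR_n = 0.75×0.6×450×6×180 = 218.7 kN; take 218.7 kN (rupture).
Tension yield (gross): A_g = 43×6 = 258 mm². φR_n = 0.90 × 350 × 258 = 81.3 kN.
Governing: min(224.5, 218.7, 81.3) = 81.3 kN → gross-section yield.

81.3 kN (gross-section yield governs)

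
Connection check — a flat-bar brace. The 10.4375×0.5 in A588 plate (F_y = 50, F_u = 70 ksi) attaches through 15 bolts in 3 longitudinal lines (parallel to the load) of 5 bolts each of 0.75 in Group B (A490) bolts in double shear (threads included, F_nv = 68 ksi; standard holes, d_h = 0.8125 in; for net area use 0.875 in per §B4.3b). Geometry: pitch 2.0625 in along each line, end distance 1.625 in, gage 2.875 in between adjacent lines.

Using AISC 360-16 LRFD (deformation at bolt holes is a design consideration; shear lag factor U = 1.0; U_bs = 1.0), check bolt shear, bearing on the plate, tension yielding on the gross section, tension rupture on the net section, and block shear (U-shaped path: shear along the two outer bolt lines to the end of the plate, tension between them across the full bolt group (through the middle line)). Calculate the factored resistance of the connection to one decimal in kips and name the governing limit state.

Bolt shear: A_b = π(0.75)²/4 = 0.44179 in². φR_n = 0.75 × 68 × 0.44179 × 15 × 2 = 675.9 kips.
Bearing (0.5 in plate, F_u = 70 ksi): end bolts L_c = 1.625 − 0.8125/2 = 1.21875, R_n = min(1.2×1.21875×0.5×70, 2.4×0.75×0.5×70) = 51.188 kips/bolt; interior L_c = 2.0625 − 0.8125 = 1.25, R_n = 52.5 kips/bolt. φR_n = 0.75 × (3×51.188 + 12×52.5) = 587.7 kips.
Tension yield (gross): A_g = 10.4375×0.5 = 5.2188 in². φR_n = 0.90 × 50 × 5.2188 = 234.8 kips.
Tension rupture (net): A_n = (10.4375 − 3×0.875)×0.5 = 3.9063 in² (U = 1.0, A_e = A_n). φR_n = 0.75 × 70 × 3.9063 = 205.1 kips.
Block shear: shear path 2×[1.625+4×2.0625] = 2×9.875 in, A_gv = 9.875, A_nv = 2×(9.875 − 4.5×0.875)×0.5 = 5.9375 in²; tension across gage: (5.75 − 2×0.875)×0.5 = 2 in². R_n = min(0.6×70×5.9375, 0.6×50×9.875) + 1.0×70×2 = min(249.38, 296.25) + 140 = 389.38 kips. φR_n = 0.75 × 389.38 = 292.0 kips.
Governing: min(675.9, 587.7, 234.8, 205.1, 292.0) = 205.1 kips → net-section rupture.

205.1 kips (net-section rupture governs)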